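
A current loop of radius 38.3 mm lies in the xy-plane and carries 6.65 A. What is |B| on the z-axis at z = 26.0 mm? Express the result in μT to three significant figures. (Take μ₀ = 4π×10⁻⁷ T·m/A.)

B ≈ 61.8 μT

On the axis of a circular loop, B = μ₀IR² / [2(R²+z²)^(3/2)].
R² + z² = (0.0383)² + (0.026)² = 0.002143 m², and (R²+z²)^(3/2) = 9.92×10⁻⁵ m³.
B = (4π×10⁻⁷ × 6.65 × 0.001467) / (2 × 9.92×10⁻⁵) = 6.18×10⁻⁵ T.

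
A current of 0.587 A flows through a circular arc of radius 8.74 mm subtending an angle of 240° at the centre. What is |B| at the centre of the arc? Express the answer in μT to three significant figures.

B ≈ 28.1 μT

The Biot–Savart field of a circular arc at its centre is B = μ₀Iφ/(4πR), with φ = 4.189 rad.
B = (4π×10⁻⁷ × 0.587 × 4.189) / (4π × 0.00874) = 2.81×10⁻⁵ T.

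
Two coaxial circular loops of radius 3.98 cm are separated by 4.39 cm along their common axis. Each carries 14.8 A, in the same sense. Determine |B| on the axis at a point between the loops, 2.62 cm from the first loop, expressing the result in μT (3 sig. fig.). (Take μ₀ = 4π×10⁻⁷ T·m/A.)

B ≈ 314 μT

Each loop contributes B = μ₀IR²/[2(R²+z²)^(3/2)] on the axis, with z measured from that loop.
Loop 1 (z = 0.0262 m): B₁ = 1.36×10⁻⁴ T. Loop 2 (z = 0.0177 m): B₂ = 1.78×10⁻⁴ T.
The fields add: B = B₁ + B₂ = 3.14×10⁻⁴ T.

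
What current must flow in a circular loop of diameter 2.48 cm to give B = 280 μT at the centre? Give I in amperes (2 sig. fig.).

I ≈ 5.5 A

At the centre of a circular loop B = μ₀I/(2R), so I = 2RB/μ₀.
With R = 0.0124 m, I = 2 × 0.0124 × 2.80×10⁻⁴ / (4π×10⁻⁷) = 5.53 A.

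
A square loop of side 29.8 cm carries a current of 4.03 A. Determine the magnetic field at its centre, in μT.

Each side is a finite straight segment at perpendicular distance d = a/(2 tan(π/4)) = 0.149 m from the centre, with end-angles ±π/4.
One side contributes B₁ = (μ₀I/4πd)·2 sin(π/4) = 3.83×10⁻⁶ T.
All 4 sides add in the same direction: B = 4 × 3.83×10⁻⁶ = 1.53×10⁻⁵ T.

B ≈ 15.3 μT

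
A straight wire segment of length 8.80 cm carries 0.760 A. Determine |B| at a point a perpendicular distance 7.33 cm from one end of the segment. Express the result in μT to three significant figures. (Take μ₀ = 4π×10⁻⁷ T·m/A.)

For a finite straight segment, B = (μ₀I/4πd)(sinθ₁ + sinθ₂), where θ₁, θ₂ are the angles from the perpendicular to each end.
The perpendicular foot is at one end, so the two end-offsets along the wire are 0 and L = 0.088 m.
sinθ₁ = 0/√(0²+0.0733²) = 0.0000; sinθ₂ = 0.088/√(0.088²+0.0733²) = 0.7684.
B = (4π×10⁻⁷ × 0.760) / (4π × 0.0733) × (0.0000 + 0.7684) = 7.97×10⁻⁷ T.

B ≈ 0.797 μT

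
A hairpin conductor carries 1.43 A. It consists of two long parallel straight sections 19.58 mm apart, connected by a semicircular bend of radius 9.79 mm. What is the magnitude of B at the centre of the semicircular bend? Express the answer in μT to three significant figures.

The semicircular arc contributes B_arc = μ₀I·π/(4πR) = μ₀I/(4R) = 4.59×10⁻⁵ T.
Each semi-infinite lead is at perpendicular distance R = 0.00979 m from the centre, with the perpendicular foot at its near end, so it contributes μ₀I/(4πR); both point the same way, together 2.92×10⁻⁵ T.
Arc and leads all point the same direction: B = 4.59×10⁻⁵ + 2.92×10⁻⁵ = 7.51×10⁻⁵ T.

B ≈ 75.1 μT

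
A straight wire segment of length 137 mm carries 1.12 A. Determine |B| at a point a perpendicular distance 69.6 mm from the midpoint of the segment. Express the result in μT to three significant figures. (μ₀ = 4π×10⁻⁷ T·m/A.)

For a finite straight segment, B = (μ₀I/4πd)(sinθ₁ + sinθ₂), where θ₁, θ₂ are the angles from the perpendicular to each end.
The perpendicular from the point meets the wire at its midpoint, so each end is L/2 = 0.0685 m away along the wire.
sinθ₁ = 0.0685/√(0.0685²+0.0696²) = 0.7015; sinθ₂ = 0.0685/√(0.0685²+0.0696²) = 0.7015.
B = (4π×10⁻⁷ × 1.12) / (4π × 0.0696) × (0.7015 + 0.7015) = 2.26×10⁻⁶ T.

B ≈ 2.26 μT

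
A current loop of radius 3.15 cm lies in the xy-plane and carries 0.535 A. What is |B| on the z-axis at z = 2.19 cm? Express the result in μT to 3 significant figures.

On the axis of a circular loop, B = μ₀IR² / [2(R²+z²)^(3/2)].
R² + z² = (0.0315)² + (0.0219)² = 0.001472 m², and (R²+z²)^(3/2) = 5.65×10⁻⁵ m³.
B = (4π×10⁻⁷ × 0.535 × 0.0009923) / (2 × 5.65×10⁻⁵) = 5.91×10⁻⁶ T.

B ≈ 5.91 μT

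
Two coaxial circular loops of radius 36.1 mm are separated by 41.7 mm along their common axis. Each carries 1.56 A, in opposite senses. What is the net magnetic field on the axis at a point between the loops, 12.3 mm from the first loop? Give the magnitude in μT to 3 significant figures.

B ≈ 10.4 μT

Each loop contributes B = μ₀IR²/[2(R²+z²)^(3/2)] on the axis, with z measured from that loop.
Loop 1 (z = 0.0123 m): B₁ = 2.30×10⁻⁵ T. Loop 2 (z = 0.0294 m): B₂ = 1.27×10⁻⁵ T.
The fields oppose: B = |B₁ − B₂| = 1.04×10⁻⁵ T.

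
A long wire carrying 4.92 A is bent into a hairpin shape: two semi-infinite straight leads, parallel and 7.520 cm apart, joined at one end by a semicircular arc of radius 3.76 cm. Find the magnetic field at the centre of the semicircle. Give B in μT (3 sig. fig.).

The semicircular arc contributes B_arc = μ₀I·π/(4πR) = μ₀I/(4R) = 4.11×10⁻⁵ T.
Each semi-infinite lead is at perpendicular distance R = 0.0376 m from the centre, with the perpendicular foot at its near end, so it contributes μ₀I/(4πR); both point the same way, together 2.62×10⁻⁵ T.
Arc and leads all point the same direction: B = 4.11×10⁻⁵ + 2.62×10⁻⁵ = 6.73×10⁻⁵ T.

B ≈ 67.3 μT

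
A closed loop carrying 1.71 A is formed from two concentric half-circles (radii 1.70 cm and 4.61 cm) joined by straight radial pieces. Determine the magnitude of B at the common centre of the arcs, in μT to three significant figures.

The radial connectors point toward the centre, so dl × r̂ = 0 and they contribute nothing.
Each semicircle gives μ₀I/(4R): inner arc 3.16×10⁻⁵ T, outer arc 1.17×10⁻⁵ T.
The two arcs carry current in opposite angular senses, so their fields oppose: B = |3.16×10⁻⁵ − 1.17×10⁻⁵| = 1.99×10⁻⁵ T.

B ≈ 19.9 μT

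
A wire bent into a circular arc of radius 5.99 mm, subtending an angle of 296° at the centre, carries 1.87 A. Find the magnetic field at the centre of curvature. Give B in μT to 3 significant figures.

The Biot–Savart field of a circular arc at its centre is B = μ₀Iφ/(4πR), with φ = 5.166 rad.
B = (4π×10⁻⁷ × 1.87 × 5.166) / (4π × 0.00599) = 1.61×10⁻⁴ T.

B ≈ 161 μT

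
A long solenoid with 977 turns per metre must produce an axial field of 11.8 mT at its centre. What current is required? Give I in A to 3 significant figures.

I ≈ 9.61 A

Inside a long solenoid B = μ₀nI with n = 977 m⁻¹, so I = B/(μ₀n).
I = 1.18×10⁻² / (4π×10⁻⁷ × 977) = 9.61 A.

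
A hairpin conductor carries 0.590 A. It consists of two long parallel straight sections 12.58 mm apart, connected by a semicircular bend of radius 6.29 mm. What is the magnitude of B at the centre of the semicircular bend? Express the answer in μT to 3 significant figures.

B ≈ 48.2 μT

The semicircular arc contributes B_arc = μ₀I·π/(4πR) = μ₀I/(4R) = 2.95×10⁻⁵ T.
Each semi-infinite lead is at perpendicular distance R = 0.00629 m from the centre, with the perpendicular foot at its near end, so it contributes μ₀I/(4πR); both point the same way, together 1.88×10⁻⁵ T.
Arc and leads all point the same direction: B = 2.95×10⁻⁵ + 1.88×10⁻⁵ = 4.82×10⁻⁵ T.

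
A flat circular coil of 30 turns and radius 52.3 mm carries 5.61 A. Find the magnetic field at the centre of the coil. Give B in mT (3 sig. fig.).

For an N-turn flat coil, B = Nμ₀I/(2R) with R = 0.0523 m.
B = 30 × 6.74×10⁻⁵ T = 2.02×10⁻³ T.

B ≈ 2.02 mT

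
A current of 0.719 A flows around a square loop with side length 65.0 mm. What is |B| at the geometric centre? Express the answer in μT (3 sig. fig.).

Each side is a finite straight segment at perpendicular distance d = a/(2 tan(π/4)) = 0.0325 m from the centre, with end-angles ±π/4.
One side contributes B₁ = (μ₀I/4πd)·2 sin(π/4) = 3.13×10⁻⁶ T.
All 4 sides add in the same direction: B = 4 × 3.13×10⁻⁶ = 1.25×10⁻⁵ T.

B ≈ 12.5 μT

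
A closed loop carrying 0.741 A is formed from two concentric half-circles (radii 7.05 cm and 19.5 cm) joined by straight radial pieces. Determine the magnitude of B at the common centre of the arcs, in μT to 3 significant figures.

The radial connectors point toward the centre, so dl × r̂ = 0 and they contribute nothing.
Each semicircle gives μ₀I/(4R): inner arc 3.30×10⁻⁶ T, outer arc 1.19×10⁻⁶ T.
The two arcs carry current in opposite angular senses, so their fields oppose: B = |3.30×10⁻⁶ − 1.19×10⁻⁶| = 2.11×10⁻⁶ T.

B ≈ 2.11 μT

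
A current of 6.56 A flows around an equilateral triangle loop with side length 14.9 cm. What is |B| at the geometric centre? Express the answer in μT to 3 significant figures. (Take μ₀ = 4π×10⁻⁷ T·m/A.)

Each side is a finite straight segment at perpendicular distance d = a/(2 tan(π/3)) = 0.04301 m from the centre, with end-angles ±π/3.
One side contributes B₁ = (μ₀I/4πd)·2 sin(π/3) = 2.64×10⁻⁵ T.
All 3 sides add in the same direction: B = 3 × 2.64×10⁻⁵ = 7.92×10⁻⁵ T.

B ≈ 79.2 μT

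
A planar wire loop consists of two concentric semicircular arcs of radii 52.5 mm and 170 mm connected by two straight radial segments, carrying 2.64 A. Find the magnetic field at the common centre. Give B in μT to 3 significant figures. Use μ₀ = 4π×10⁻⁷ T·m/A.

B ≈ 10.9 μT

The radial connectors point toward the centre, so dl × r̂ = 0 and they contribute nothing.
Each semicircle gives μ₀I/(4R): inner arc 1.58×10⁻⁵ T, outer arc 4.88×10⁻⁶ T.
The two arcs carry current in opposite angular senses, so their fields oppose: B = |1.58×10⁻⁵ − 4.88×10⁻⁶| = 1.09×10⁻⁵ T.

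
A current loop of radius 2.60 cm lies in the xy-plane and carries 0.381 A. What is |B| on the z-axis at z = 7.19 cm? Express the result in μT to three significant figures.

On the axis of a circular loop, B = μ₀IR² / [2(R²+z²)^(3/2)].
R² + z² = (0.026)² + (0.0719)² = 0.005846 m², and (R²+z²)^(3/2) = 4.47×10⁻⁴ m³.
B = (4π×10⁻⁷ × 0.381 × 0.000676) / (2 × 4.47×10⁻⁴) = 3.62×10⁻⁷ T.

B ≈ 0.362 μT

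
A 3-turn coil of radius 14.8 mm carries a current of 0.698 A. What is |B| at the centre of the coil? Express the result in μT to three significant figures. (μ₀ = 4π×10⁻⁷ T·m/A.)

B ≈ 88.9 μT

For an N-turn flat coil, B = Nμ₀I/(2R) with R = 0.0148 m.
B = 3 × 2.96×10⁻⁵ T = 8.89×10⁻⁵ T.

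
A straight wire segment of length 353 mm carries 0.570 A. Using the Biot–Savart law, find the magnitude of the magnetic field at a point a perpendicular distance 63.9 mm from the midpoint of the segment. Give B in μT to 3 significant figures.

B ≈ 1.68 μT

For a finite straight segment, B = (μ₀I/4πd)(sinθ₁ + sinθ₂), where θ₁, θ₂ are the angles from the perpendicular to each end.
The perpendicular from the point meets the wire at its midpoint, so each end is L/2 = 0.1765 m away along the wire.
sinθ₁ = 0.1765/√(0.1765²+0.0639²) = 0.9403; sinθ₂ = 0.1765/√(0.1765²+0.0639²) = 0.9403.
B = (4π×10⁻⁷ × 0.570) / (4π × 0.0639) × (0.9403 + 0.9403) = 1.68×10⁻⁶ T.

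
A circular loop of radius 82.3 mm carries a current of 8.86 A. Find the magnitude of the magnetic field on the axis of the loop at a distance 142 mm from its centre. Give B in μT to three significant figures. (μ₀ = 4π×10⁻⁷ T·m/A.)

On the axis of a circular loop, B = μ₀IR² / [2(R²+z²)^(3/2)].
R² + z² = (0.0823)² + (0.142)² = 0.02694 m², and (R²+z²)^(3/2) = 4.42×10⁻³ m³.
B = (4π×10⁻⁷ × 8.86 × 0.006773) / (2 × 4.42×10⁻³) = 8.53×10⁻⁶ T.

B ≈ 8.53 μT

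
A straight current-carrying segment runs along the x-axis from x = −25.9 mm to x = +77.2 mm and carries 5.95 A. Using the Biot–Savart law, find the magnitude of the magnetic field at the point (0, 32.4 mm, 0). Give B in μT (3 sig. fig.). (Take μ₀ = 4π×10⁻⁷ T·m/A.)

B ≈ 28.4 μT

For a finite straight segment, B = (μ₀I/4πd)(sinθ₁ + sinθ₂), where θ₁, θ₂ are the angles from the perpendicular to each end.
The perpendicular distance is d = 0.0324 m; the end-offsets along the wire are a = 0.0259 m and b = 0.0772 m.
sinθ₁ = 0.0259/√(0.0259²+0.0324²) = 0.6244; sinθ₂ = 0.0772/√(0.0772²+0.0324²) = 0.9221.
B = (4π×10⁻⁷ × 5.95) / (4π × 0.0324) × (0.6244 + 0.9221) = 2.84×10⁻⁵ T.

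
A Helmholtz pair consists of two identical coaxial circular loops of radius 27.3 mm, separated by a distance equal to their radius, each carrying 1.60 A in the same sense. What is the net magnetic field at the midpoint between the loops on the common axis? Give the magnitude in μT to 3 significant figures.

Each loop contributes B = μ₀IR²/[2(R²+z²)^(3/2)] on the axis, with z measured from that loop.
Loop 1 (z = 0.01365 m): B₁ = 2.63×10⁻⁵ T. Loop 2 (z = 0.01365 m): B₂ = 2.63×10⁻⁵ T.
The fields add: B = B₁ + B₂ = 5.27×10⁻⁵ T.

B ≈ 52.7 μT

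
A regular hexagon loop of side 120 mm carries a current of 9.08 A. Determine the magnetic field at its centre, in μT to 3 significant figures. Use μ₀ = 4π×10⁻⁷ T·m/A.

Each side is a finite straight segment at perpendicular distance d = a/(2 tan(π/6)) = 0.1039 m from the centre, with end-angles ±π/6.
One side contributes B₁ = (μ₀I/4πd)·2 sin(π/6) = 8.74×10⁻⁶ T.
All 6 sides add in the same direction: B = 6 × 8.74×10⁻⁶ = 5.24×10⁻⁵ T.

B ≈ 52.4 μT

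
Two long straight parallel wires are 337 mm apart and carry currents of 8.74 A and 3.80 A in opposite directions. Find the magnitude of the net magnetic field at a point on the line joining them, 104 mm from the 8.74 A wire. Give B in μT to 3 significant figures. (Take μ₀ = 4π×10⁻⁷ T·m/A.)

B ≈ 20.1 μT

Each long wire gives B = μ₀I/(2πd). Distances are d₁ = 0.104 m and d₂ = 0.233 m.
B₁ = 1.68×10⁻⁵ T, B₂ = 3.26×10⁻⁶ T.
Between antiparallel currents both contributions point the same way, so they add. B = B₁ + B₂ = 1.68×10⁻⁵ + 3.26×10⁻⁶ = 2.01×10⁻⁵ T.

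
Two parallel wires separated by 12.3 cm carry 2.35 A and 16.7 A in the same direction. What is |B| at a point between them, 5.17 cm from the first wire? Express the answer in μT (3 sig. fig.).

B ≈ 37.8 μT

Each long wire gives B = μ₀I/(2πd). Distances are d₁ = 0.0517 m and d₂ = 0.0713 m.
B₁ = 9.09×10⁻⁶ T, B₂ = 4.68×10⁻⁵ T.
Between parallel currents the two contributions point in opposite directions, so they subtract. B = |B₁ − B₂| = |9.09×10⁻⁶ − 4.68×10⁻⁵| = 3.78×10⁻⁵ T.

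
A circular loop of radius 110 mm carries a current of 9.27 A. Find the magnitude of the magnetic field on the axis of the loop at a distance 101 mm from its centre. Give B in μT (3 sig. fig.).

B ≈ 21.2 μT

On the axis of a circular loop, B = μ₀IR² / [2(R²+z²)^(3/2)].
R² + z² = (0.11)² + (0.101)² = 0.0223 m², and (R²+z²)^(3/2) = 3.33×10⁻³ m³.
B = (4π×10⁻⁷ × 9.27 × 0.0121) / (2 × 3.33×10⁻³) = 2.12×10⁻⁵ T.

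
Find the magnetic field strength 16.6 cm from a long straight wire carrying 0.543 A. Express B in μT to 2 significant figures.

B ≈ 0.65 μT

For an infinitely long straight wire, B = μ₀I/(2πd).
B = (4π×10⁻⁷ × 0.543) / (2π × 0.166) = 6.54×10⁻⁷ T.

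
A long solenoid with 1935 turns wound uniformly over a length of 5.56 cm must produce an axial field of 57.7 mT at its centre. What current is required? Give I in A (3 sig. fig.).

Inside a long solenoid B = μ₀nI with n = 3.480×10⁴ m⁻¹, so I = B/(μ₀n).
I = 5.77×10⁻² / (4π×10⁻⁷ × 3.480×10⁴) = 1.32 A.

I ≈ 1.32 A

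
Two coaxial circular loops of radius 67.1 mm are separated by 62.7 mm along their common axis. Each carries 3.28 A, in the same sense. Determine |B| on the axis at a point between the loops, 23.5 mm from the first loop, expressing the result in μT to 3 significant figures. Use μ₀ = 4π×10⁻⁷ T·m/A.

B ≈ 45.6 μT

Each loop contributes B = μ₀IR²/[2(R²+z²)^(3/2)] on the axis, with z measured from that loop.
Loop 1 (z = 0.0235 m): B₁ = 2.58×10⁻⁵ T. Loop 2 (z = 0.0392 m): B₂ = 1.98×10⁻⁵ T.
The fields add: B = B₁ + B₂ = 4.56×10⁻⁵ T.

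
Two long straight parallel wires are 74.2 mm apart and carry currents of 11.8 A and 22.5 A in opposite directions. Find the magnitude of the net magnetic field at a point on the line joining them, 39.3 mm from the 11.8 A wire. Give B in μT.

Each long wire gives B = μ₀I/(2πd). Distances are d₁ = 0.0393 m and d₂ = 0.0349 m.
B₁ = 6.01×10⁻⁵ T, B₂ = 1.29×10⁻⁴ T.
Between antiparallel currents both contributions point the same way, so they add. B = B₁ + B₂ = 6.01×10⁻⁵ + 1.29×10⁻⁴ = 1.89×10⁻⁴ T.

B ≈ 189 μT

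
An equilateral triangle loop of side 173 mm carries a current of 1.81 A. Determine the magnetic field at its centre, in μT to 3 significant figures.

Each side is a finite straight segment at perpendicular distance d = a/(2 tan(π/3)) = 0.04994 m from the centre, with end-angles ±π/3.
One side contributes B₁ = (μ₀I/4πd)·2 sin(π/3) = 6.28×10⁻⁶ T.
All 3 sides add in the same direction: B = 3 × 6.28×10⁻⁶ = 1.88×10⁻⁵ T.

B ≈ 18.8 μT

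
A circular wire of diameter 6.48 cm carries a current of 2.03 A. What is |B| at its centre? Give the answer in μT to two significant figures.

B ≈ 39 μT

At the centre of a circular loop the Biot–Savart law gives B = μ₀I/(2R) (so R = 0.0324 m).
B = (4π×10⁻⁷ × 2.03) / (2 × 0.0324) = 3.94×10⁻⁵ T.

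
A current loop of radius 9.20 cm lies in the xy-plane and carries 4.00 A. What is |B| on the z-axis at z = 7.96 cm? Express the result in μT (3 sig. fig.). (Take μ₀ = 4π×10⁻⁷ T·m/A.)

On the axis of a circular loop, B = μ₀IR² / [2(R²+z²)^(3/2)].
R² + z² = (0.092)² + (0.0796)² = 0.0148 m², and (R²+z²)^(3/2) = 1.80×10⁻³ m³.
B = (4π×10⁻⁷ × 4.00 × 0.008464) / (2 × 1.80×10⁻³) = 1.18×10⁻⁵ T.

B ≈ 11.8 μT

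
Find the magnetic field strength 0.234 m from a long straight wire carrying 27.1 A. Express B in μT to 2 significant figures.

B ≈ 23 μT

For an infinitely long straight wire, B = μ₀I/(2πd).
B = (4π×10⁻⁷ × 27.1) / (2π × 0.234) = 2.32×10⁻⁵ T.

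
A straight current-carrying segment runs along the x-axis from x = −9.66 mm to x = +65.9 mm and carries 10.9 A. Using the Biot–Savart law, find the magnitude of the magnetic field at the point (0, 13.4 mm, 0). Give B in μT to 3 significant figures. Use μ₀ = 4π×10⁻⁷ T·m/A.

For a finite straight segment, B = (μ₀I/4πd)(sinθ₁ + sinθ₂), where θ₁, θ₂ are the angles from the perpendicular to each end.
The perpendicular distance is d = 0.0134 m; the end-offsets along the wire are a = 0.00966 m and b = 0.0659 m.
sinθ₁ = 0.00966/√(0.00966²+0.0134²) = 0.5848; sinθ₂ = 0.0659/√(0.0659²+0.0134²) = 0.9799.
B = (4π×10⁻⁷ × 10.9) / (4π × 0.0134) × (0.5848 + 0.9799) = 1.27×10⁻⁴ T.

B ≈ 127 μT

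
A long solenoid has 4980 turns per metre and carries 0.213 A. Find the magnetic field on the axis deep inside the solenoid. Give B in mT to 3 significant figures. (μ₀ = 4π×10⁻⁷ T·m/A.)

B ≈ 1.33 mT

Inside a long solenoid, B = μ₀nI with n = 4980 turns/m.
B = 4π×10⁻⁷ × 4980 × 0.213 = 1.33×10⁻³ T.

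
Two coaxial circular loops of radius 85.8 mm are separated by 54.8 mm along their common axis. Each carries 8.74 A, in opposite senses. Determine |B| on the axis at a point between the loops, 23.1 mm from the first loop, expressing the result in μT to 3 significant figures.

Each loop contributes B = μ₀IR²/[2(R²+z²)^(3/2)] on the axis, with z measured from that loop.
Loop 1 (z = 0.0231 m): B₁ = 5.76×10⁻⁵ T. Loop 2 (z = 0.0317 m): B₂ = 5.28×10⁻⁵ T.
The fields oppose: B = |B₁ − B₂| = 4.80×10⁻⁶ T.

B ≈ 4.80 μT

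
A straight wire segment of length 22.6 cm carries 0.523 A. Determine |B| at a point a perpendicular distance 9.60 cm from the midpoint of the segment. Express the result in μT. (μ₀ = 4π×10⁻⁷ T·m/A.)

For a finite straight segment, B = (μ₀I/4πd)(sinθ₁ + sinθ₂), where θ₁, θ₂ are the angles from the perpendicular to each end.
The perpendicular from the point meets the wire at its midpoint, so each end is L/2 = 0.113 m away along the wire.
sinθ₁ = 0.113/√(0.113²+0.096²) = 0.7621; sinθ₂ = 0.113/√(0.113²+0.096²) = 0.7621.
B = (4π×10⁻⁷ × 0.523) / (4π × 0.096) × (0.7621 + 0.7621) = 8.30×10⁻⁷ T.

B ≈ 0.830 μT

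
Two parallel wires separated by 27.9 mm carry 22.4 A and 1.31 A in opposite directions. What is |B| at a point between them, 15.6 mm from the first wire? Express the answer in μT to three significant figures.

B ≈ 308 μT

Each long wire gives B = μ₀I/(2πd). Distances are d₁ = 0.0156 m and d₂ = 0.0123 m.
B₁ = 2.87×10⁻⁴ T, B₂ = 2.13×10⁻⁵ T.
Between antiparallel currents both contributions point the same way, so they add. B = B₁ + B₂ = 2.87×10⁻⁴ + 2.13×10⁻⁵ = 3.08×10⁻⁴ T.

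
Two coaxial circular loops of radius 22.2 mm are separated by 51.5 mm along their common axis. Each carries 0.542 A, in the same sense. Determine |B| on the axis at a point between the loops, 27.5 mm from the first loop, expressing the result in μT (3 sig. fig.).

B ≈ 8.60 μT

Each loop contributes B = μ₀IR²/[2(R²+z²)^(3/2)] on the axis, with z measured from that loop.
Loop 1 (z = 0.0275 m): B₁ = 3.80×10⁻⁶ T. Loop 2 (z = 0.024 m): B₂ = 4.80×10⁻⁶ T.
The fields add: B = B₁ + B₂ = 8.60×10⁻⁶ T.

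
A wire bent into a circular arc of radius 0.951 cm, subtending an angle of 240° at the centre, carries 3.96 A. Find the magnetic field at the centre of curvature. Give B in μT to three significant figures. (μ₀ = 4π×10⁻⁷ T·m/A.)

The Biot–Savart field of a circular arc at its centre is B = μ₀Iφ/(4πR), with φ = 4.189 rad.
B = (4π×10⁻⁷ × 3.96 × 4.189) / (4π × 0.00951) = 1.74×10⁻⁴ T.

B ≈ 174 μT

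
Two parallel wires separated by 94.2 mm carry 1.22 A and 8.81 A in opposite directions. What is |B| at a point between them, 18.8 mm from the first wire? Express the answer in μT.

B ≈ 36.3 μT

Each long wire gives B = μ₀I/(2πd). Distances are d₁ = 0.0188 m and d₂ = 0.0754 m.
B₁ = 1.30×10⁻⁵ T, B₂ = 2.34×10⁻⁵ T.
Between antiparallel currents both contributions point the same way, so they add. B = B₁ + B₂ = 1.30×10⁻⁵ + 2.34×10⁻⁵ = 3.63×10⁻⁵ T.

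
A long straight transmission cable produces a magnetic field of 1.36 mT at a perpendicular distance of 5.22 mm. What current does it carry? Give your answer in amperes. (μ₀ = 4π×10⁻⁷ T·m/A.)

I ≈ 35.5 A

For a long straight wire B = μ₀I/(2πd), so I = 2πdB/μ₀.
I = 2π × 0.00522 × 1.36×10⁻³ / (4π×10⁻⁷) = 35.5 A.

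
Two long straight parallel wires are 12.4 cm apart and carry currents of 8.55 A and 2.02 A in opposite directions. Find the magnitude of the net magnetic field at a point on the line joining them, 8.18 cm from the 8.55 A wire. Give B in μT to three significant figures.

B ≈ 30.5 μT

Each long wire gives B = μ₀I/(2πd). Distances are d₁ = 0.0818 m and d₂ = 0.0422 m.
B₁ = 2.09×10⁻⁵ T, B₂ = 9.57×10⁻⁶ T.
Between antiparallel currents both contributions point the same way, so they add. B = B₁ + B₂ = 2.09×10⁻⁵ + 9.57×10⁻⁶ = 3.05×10⁻⁵ T.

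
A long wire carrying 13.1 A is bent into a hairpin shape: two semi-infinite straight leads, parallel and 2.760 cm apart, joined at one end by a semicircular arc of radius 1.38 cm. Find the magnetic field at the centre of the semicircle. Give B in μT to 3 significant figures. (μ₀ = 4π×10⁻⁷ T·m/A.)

B ≈ 488 μT

The semicircular arc contributes B_arc = μ₀I·π/(4πR) = μ₀I/(4R) = 2.98×10⁻⁴ T.
Each semi-infinite lead is at perpendicular distance R = 0.0138 m from the centre, with the perpendicular foot at its near end, so it contributes μ₀I/(4πR); both point the same way, together 1.90×10⁻⁴ T.
Arc and leads all point the same direction: B = 2.98×10⁻⁴ + 1.90×10⁻⁴ = 4.88×10⁻⁴ T.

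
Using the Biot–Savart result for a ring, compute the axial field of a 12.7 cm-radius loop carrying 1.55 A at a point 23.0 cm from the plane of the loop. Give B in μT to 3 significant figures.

B ≈ 0.866 μT

On the axis of a circular loop, B = μ₀IR² / [2(R²+z²)^(3/2)].
R² + z² = (0.127)² + (0.23)² = 0.06903 m², and (R²+z²)^(3/2) = 1.81×10⁻² m³.
B = (4π×10⁻⁷ × 1.55 × 0.01613) / (2 × 1.81×10⁻²) = 8.66×10⁻⁷ T.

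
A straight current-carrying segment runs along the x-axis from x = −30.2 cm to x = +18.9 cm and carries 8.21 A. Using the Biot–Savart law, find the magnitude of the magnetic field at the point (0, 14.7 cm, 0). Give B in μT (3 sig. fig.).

B ≈ 9.43 μT

For a finite straight segment, B = (μ₀I/4πd)(sinθ₁ + sinθ₂), where θ₁, θ₂ are the angles from the perpendicular to each end.
The perpendicular distance is d = 0.147 m; the end-offsets along the wire are a = 0.302 m and b = 0.189 m.
sinθ₁ = 0.302/√(0.302²+0.147²) = 0.8991; sinθ₂ = 0.189/√(0.189²+0.147²) = 0.7894.
B = (4π×10⁻⁷ × 8.21) / (4π × 0.147) × (0.8991 + 0.7894) = 9.43×10⁻⁶ T.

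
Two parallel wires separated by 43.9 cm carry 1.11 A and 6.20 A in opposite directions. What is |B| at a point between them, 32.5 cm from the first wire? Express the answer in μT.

Each long wire gives B = μ₀I/(2πd). Distances are d₁ = 0.325 m and d₂ = 0.114 m.
B₁ = 6.83×10⁻⁷ T, B₂ = 1.09×10⁻⁵ T.
Between antiparallel currents both contributions point the same way, so they add. B = B₁ + B₂ = 6.83×10⁻⁷ + 1.09×10⁻⁵ = 1.16×10⁻⁵ T.

B ≈ 11.6 μT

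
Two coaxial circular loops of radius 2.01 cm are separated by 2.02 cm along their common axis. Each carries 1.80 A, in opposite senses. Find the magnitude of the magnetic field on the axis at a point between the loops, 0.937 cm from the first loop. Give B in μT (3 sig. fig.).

Each loop contributes B = μ₀IR²/[2(R²+z²)^(3/2)] on the axis, with z measured from that loop.
Loop 1 (z = 0.00937 m): B₁ = 4.19×10⁻⁵ T. Loop 2 (z = 0.01083 m): B₂ = 3.84×10⁻⁵ T.
The fields oppose: B = |B₁ − B₂| = 3.50×10⁻⁶ T.

B ≈ 3.50 μT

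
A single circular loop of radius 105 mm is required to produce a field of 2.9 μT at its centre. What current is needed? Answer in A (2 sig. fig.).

At the centre of a circular loop B = μ₀I/(2R), so I = 2RB/μ₀.
With R = 0.105 m, I = 2 × 0.105 × 2.90×10⁻⁶ / (4π×10⁻⁷) = 0.485 A.

I ≈ 0.48 A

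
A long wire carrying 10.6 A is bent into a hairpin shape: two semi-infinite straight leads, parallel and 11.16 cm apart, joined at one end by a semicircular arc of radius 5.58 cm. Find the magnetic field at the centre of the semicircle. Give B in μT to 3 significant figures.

B ≈ 97.7 μT

The semicircular arc contributes B_arc = μ₀I·π/(4πR) = μ₀I/(4R) = 5.97×10⁻⁵ T.
Each semi-infinite lead is at perpendicular distance R = 0.0558 m from the centre, with the perpendicular foot at its near end, so it contributes μ₀I/(4πR); both point the same way, together 3.80×10⁻⁵ T.
Arc and leads all point the same direction: B = 5.97×10⁻⁵ + 3.80×10⁻⁵ = 9.77×10⁻⁵ T.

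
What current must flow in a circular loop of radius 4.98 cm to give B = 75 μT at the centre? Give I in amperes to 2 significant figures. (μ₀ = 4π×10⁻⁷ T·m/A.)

I ≈ 5.9 A

At the centre of a circular loop B = μ₀I/(2R), so I = 2RB/μ₀.
With R = 0.0498 m, I = 2 × 0.0498 × 7.50×10⁻⁵ / (4π×10⁻⁷) = 5.94 A.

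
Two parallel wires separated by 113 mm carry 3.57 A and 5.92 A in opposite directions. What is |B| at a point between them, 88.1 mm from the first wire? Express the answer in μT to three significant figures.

B ≈ 55.7 μT

Each long wire gives B = μ₀I/(2πd). Distances are d₁ = 0.0881 m and d₂ = 0.0249 m.
B₁ = 8.10×10⁻⁶ T, B₂ = 4.76×10⁻⁵ T.
Between antiparallel currents both contributions point the same way, so they add. B = B₁ + B₂ = 8.10×10⁻⁶ + 4.76×10⁻⁵ = 5.57×10⁻⁵ T.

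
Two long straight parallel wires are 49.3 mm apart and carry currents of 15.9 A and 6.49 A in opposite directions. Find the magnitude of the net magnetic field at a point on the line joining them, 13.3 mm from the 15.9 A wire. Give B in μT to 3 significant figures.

B ≈ 275 μT

Each long wire gives B = μ₀I/(2πd). Distances are d₁ = 0.0133 m and d₂ = 0.036 m.
B₁ = 2.39×10⁻⁴ T, B₂ = 3.61×10⁻⁵ T.
Between antiparallel currents both contributions point the same way, so they add. B = B₁ + B₂ = 2.39×10⁻⁴ + 3.61×10⁻⁵ = 2.75×10⁻⁴ T.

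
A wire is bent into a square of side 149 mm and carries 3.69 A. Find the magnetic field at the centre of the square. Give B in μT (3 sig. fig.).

Each side is a finite straight segment at perpendicular distance d = a/(2 tan(π/4)) = 0.0745 m from the centre, with end-angles ±π/4.
One side contributes B₁ = (μ₀I/4πd)·2 sin(π/4) = 7.00×10⁻⁶ T.
All 4 sides add in the same direction: B = 4 × 7.00×10⁻⁶ = 2.80×10⁻⁵ T.

B ≈ 28.0 μT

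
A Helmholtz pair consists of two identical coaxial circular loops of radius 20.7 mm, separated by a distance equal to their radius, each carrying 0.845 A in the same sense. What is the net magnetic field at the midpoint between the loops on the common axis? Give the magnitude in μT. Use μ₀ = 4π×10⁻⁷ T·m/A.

Each loop contributes B = μ₀IR²/[2(R²+z²)^(3/2)] on the axis, with z measured from that loop.
Loop 1 (z = 0.01035 m): B₁ = 1.84×10⁻⁵ T. Loop 2 (z = 0.01035 m): B₂ = 1.84×10⁻⁵ T.
The fields add: B = B₁ + B₂ = 3.67×10⁻⁵ T.

B ≈ 36.7 μT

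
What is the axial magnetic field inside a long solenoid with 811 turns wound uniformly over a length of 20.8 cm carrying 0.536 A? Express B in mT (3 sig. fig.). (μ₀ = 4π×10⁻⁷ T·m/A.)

B ≈ 2.63 mT

Inside a long solenoid, B = μ₀nI with n = 3899 turns/m.
B = 4π×10⁻⁷ × 3899 × 0.536 = 2.63×10⁻³ T.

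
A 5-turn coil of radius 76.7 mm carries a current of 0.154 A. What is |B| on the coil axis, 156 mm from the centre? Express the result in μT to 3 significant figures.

B ≈ 0.542 μT

For an N-turn flat coil, B = Nμ₀IR²/[2(R²+z²)^(3/2)] with R = 0.0767 m, z = 0.156 m.
B = 5 × 1.08×10⁻⁷ T = 5.42×10⁻⁷ T.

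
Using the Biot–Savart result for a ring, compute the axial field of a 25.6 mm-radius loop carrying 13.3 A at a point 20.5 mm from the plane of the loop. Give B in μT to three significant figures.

B ≈ 155 μT

On the axis of a circular loop, B = μ₀IR² / [2(R²+z²)^(3/2)].
R² + z² = (0.0256)² + (0.0205)² = 0.001076 m², and (R²+z²)^(3/2) = 3.53×10⁻⁵ m³.
B = (4π×10⁻⁷ × 13.3 × 0.0006554) / (2 × 3.53×10⁻⁵) = 1.55×10⁻⁴ T.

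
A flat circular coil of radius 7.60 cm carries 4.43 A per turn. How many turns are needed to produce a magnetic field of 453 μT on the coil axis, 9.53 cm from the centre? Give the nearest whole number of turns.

For an N-turn coil, B = Nμ₀IR²/[2(R²+z²)^(3/2)]. A single turn gives B₁ = 8.88×10⁻⁶ T with R = 0.076 m, z = 0.0953 m.
N = B/B₁ = 4.53×10⁻⁴ / 8.88×10⁻⁶ = 51.03.

N = 51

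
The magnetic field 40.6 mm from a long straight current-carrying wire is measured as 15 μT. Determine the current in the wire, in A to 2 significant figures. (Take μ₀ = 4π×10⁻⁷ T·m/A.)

I ≈ 3.0 A

For a long straight wire B = μ₀I/(2πd), so I = 2πdB/μ₀.
I = 2π × 0.0406 × 1.50×10⁻⁵ / (4π×10⁻⁷) = 3.04 A.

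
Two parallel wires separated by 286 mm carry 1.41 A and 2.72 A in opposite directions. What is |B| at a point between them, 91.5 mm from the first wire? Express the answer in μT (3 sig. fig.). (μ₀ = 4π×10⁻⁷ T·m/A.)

B ≈ 5.88 μT

Each long wire gives B = μ₀I/(2πd). Distances are d₁ = 0.0915 m and d₂ = 0.1945 m.
B₁ = 3.08×10⁻⁶ T, B₂ = 2.80×10⁻⁶ T.
Between antiparallel currents both contributions point the same way, so they add. B = B₁ + B₂ = 3.08×10⁻⁶ + 2.80×10⁻⁶ = 5.88×10⁻⁶ T.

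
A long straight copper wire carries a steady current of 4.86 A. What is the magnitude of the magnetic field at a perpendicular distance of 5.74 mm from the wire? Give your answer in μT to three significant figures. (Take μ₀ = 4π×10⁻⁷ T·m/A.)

For an infinitely long straight wire, B = μ₀I/(2πd).
B = (4π×10⁻⁷ × 4.86) / (2π × 0.00574) = 1.69×10⁻⁴ T.

B ≈ 169 μT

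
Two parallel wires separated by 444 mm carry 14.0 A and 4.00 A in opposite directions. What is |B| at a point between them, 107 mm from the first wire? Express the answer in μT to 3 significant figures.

Each long wire gives B = μ₀I/(2πd). Distances are d₁ = 0.107 m and d₂ = 0.337 m.
B₁ = 2.62×10⁻⁵ T, B₂ = 2.37×10⁻⁶ T.
Between antiparallel currents both contributions point the same way, so they add. B = B₁ + B₂ = 2.62×10⁻⁵ + 2.37×10⁻⁶ = 2.85×10⁻⁵ T.

B ≈ 28.5 μT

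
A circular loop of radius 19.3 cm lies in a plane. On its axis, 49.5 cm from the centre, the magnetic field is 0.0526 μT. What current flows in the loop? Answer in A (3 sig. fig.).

I ≈ 0.337 A

On the axis of a loop, B = μ₀IR²/[2(R²+z²)^(3/2)], so I = 2B(R²+z²)^(3/2)/(μ₀R²).
R² + z² = 0.03725 + 0.245 = 0.2823 m²; raised to 3/2 gives 0.150 m³.
I = 2 × 5.26×10⁻⁸ × 0.150 / (1.26×10⁻⁶ × 0.03725) = 0.337 A.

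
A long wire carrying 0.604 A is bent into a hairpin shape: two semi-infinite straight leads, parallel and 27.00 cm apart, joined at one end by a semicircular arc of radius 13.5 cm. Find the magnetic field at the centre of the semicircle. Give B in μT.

The semicircular arc contributes B_arc = μ₀I·π/(4πR) = μ₀I/(4R) = 1.41×10⁻⁶ T.
Each semi-infinite lead is at perpendicular distance R = 0.135 m from the centre, with the perpendicular foot at its near end, so it contributes μ₀I/(4πR); both point the same way, together 8.95×10⁻⁷ T.
Arc and leads all point the same direction: B = 1.41×10⁻⁶ + 8.95×10⁻⁷ = 2.30×10⁻⁶ T.

B ≈ 2.30 μT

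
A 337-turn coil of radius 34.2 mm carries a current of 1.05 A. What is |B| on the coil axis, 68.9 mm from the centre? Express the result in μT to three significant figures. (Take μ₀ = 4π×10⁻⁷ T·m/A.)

B ≈ 571 μT

For an N-turn flat coil, B = Nμ₀IR²/[2(R²+z²)^(3/2)] with R = 0.0342 m, z = 0.0689 m.
B = 337 × 1.70×10⁻⁶ T = 5.71×10⁻⁴ T.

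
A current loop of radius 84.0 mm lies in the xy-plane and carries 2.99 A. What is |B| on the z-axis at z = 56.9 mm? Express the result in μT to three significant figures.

On the axis of a circular loop, B = μ₀IR² / [2(R²+z²)^(3/2)].
R² + z² = (0.084)² + (0.0569)² = 0.01029 m², and (R²+z²)^(3/2) = 1.04×10⁻³ m³.
B = (4π×10⁻⁷ × 2.99 × 0.007056) / (2 × 1.04×10⁻³) = 1.27×10⁻⁵ T.

B ≈ 12.7 μT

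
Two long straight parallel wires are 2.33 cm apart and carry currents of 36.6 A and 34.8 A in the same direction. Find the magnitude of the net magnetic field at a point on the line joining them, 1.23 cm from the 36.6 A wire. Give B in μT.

B ≈ 37.6 μT

Each long wire gives B = μ₀I/(2πd). Distances are d₁ = 0.0123 m and d₂ = 0.011 m.
B₁ = 5.95×10⁻⁴ T, B₂ = 6.33×10⁻⁴ T.
Between parallel currents the two contributions point in opposite directions, so they subtract. B = |B₁ − B₂| = |5.95×10⁻⁴ − 6.33×10⁻⁴| = 3.76×10⁻⁵ T.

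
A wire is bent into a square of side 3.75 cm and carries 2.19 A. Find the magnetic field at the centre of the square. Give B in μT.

Each side is a finite straight segment at perpendicular distance d = a/(2 tan(π/4)) = 0.01875 m from the centre, with end-angles ±π/4.
One side contributes B₁ = (μ₀I/4πd)·2 sin(π/4) = 1.65×10⁻⁵ T.
All 4 sides add in the same direction: B = 4 × 1.65×10⁻⁵ = 6.61×10⁻⁵ T.

B ≈ 66.1 μT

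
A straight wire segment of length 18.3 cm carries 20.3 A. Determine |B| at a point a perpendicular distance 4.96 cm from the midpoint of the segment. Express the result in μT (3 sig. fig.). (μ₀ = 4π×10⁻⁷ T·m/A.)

For a finite straight segment, B = (μ₀I/4πd)(sinθ₁ + sinθ₂), where θ₁, θ₂ are the angles from the perpendicular to each end.
The perpendicular from the point meets the wire at its midpoint, so each end is L/2 = 0.0915 m away along the wire.
sinθ₁ = 0.0915/√(0.0915²+0.0496²) = 0.8791; sinθ₂ = 0.0915/√(0.0915²+0.0496²) = 0.8791.
B = (4π×10⁻⁷ × 20.3) / (4π × 0.0496) × (0.8791 + 0.8791) = 7.20×10⁻⁵ T.

B ≈ 72.0 μT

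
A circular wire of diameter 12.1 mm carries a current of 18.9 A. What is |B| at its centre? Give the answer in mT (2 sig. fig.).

B ≈ 2.0 mT

At the centre of a circular loop the Biot–Savart law gives B = μ₀I/(2R) (so R = 0.00605 m).
B = (4π×10⁻⁷ × 18.9) / (2 × 0.00605) = 1.96×10⁻³ T.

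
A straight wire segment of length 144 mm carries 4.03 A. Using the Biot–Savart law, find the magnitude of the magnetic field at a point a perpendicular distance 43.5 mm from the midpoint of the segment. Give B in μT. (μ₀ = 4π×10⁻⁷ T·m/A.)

B ≈ 15.9 μT

For a finite straight segment, B = (μ₀I/4πd)(sinθ₁ + sinθ₂), where θ₁, θ₂ are the angles from the perpendicular to each end.
The perpendicular from the point meets the wire at its midpoint, so each end is L/2 = 0.072 m away along the wire.
sinθ₁ = 0.072/√(0.072²+0.0435²) = 0.8559; sinθ₂ = 0.072/√(0.072²+0.0435²) = 0.8559.
B = (4π×10⁻⁷ × 4.03) / (4π × 0.0435) × (0.8559 + 0.8559) = 1.59×10⁻⁵ T.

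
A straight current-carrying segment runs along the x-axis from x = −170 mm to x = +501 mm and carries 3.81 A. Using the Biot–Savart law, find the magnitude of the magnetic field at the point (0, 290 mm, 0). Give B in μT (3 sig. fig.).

B ≈ 1.80 μT

For a finite straight segment, B = (μ₀I/4πd)(sinθ₁ + sinθ₂), where θ₁, θ₂ are the angles from the perpendicular to each end.
The perpendicular distance is d = 0.29 m; the end-offsets along the wire are a = 0.17 m and b = 0.501 m.
sinθ₁ = 0.17/√(0.17²+0.29²) = 0.5057; sinθ₂ = 0.501/√(0.501²+0.29²) = 0.8655.
B = (4π×10⁻⁷ × 3.81) / (4π × 0.29) × (0.5057 + 0.8655) = 1.80×10⁻⁶ T.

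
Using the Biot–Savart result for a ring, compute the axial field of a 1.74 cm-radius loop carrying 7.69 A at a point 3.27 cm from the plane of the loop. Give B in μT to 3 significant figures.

B ≈ 28.8 μT

On the axis of a circular loop, B = μ₀IR² / [2(R²+z²)^(3/2)].
R² + z² = (0.0174)² + (0.0327)² = 0.001372 m², and (R²+z²)^(3/2) = 5.08×10⁻⁵ m³.
B = (4π×10⁻⁷ × 7.69 × 0.0003028) / (2 × 5.08×10⁻⁵) = 2.88×10⁻⁵ T.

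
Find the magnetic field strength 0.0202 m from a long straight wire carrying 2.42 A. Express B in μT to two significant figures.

B ≈ 24 μT

For an infinitely long straight wire, B = μ₀I/(2πd).
B = (4π×10⁻⁷ × 2.42) / (2π × 0.0202) = 2.40×10⁻⁵ T.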